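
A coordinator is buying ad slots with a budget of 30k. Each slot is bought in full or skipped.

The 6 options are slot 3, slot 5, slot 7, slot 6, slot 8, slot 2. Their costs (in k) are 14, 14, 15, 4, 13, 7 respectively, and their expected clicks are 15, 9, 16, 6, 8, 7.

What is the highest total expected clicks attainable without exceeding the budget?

Allowing fractional choices, the relaxed optimum would be about 33.8, but ad slots are indivisible.
slot 3 + slot 7: cost 14 + 15 = 29 ≤ 30, expected clicks 15 + 16 = 31.
slot 3 + slot 6 + slot 2: cost 14 + 4 + 7 = 25 ≤ 30, expected clicks 15 + 6 + 7 = 28.
slot 7 + slot 6 + slot 2: cost 15 + 4 + 7 = 26 ≤ 30, expected clicks 16 + 6 + 7 = 29.
Best is slot 3 and slot 7 with total expected clicks 31.

31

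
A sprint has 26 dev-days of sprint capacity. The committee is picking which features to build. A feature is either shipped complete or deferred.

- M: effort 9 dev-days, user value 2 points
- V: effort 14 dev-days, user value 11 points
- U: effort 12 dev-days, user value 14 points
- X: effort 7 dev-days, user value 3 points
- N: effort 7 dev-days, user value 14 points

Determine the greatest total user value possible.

Allowing fractional choices, the relaxed optimum would be about 33.5, but features are indivisible.
V + N: effort 14 + 7 = 21 ≤ 26, user value 11 + 14 = 25.
U + X + N: effort 12 + 7 + 7 = 26 ≤ 26, user value 14 + 3 + 14 = 31.
U + N: effort 12 + 7 = 19 ≤ 26, user value 14 + 14 = 28.
Best is U, X, and N with total user value 31.

31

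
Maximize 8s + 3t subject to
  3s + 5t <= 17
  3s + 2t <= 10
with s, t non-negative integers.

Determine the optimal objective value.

24

(s,t)=(3,0) is feasible, giving 24.
(s,t)=(2,1) is feasible, giving 19.
(s,t)=(2,0) is feasible, giving 16.
The best lattice point is (3,0), giving 24.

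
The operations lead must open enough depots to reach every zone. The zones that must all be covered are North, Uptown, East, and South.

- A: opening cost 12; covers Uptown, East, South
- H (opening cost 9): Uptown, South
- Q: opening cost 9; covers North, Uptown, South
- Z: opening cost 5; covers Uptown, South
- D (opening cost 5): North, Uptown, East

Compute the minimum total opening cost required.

Choose Z and D: together they cover North, Uptown, East, South — every zone.
Total opening cost: 5 + 5 = 10.
No cover costs less than 10.

10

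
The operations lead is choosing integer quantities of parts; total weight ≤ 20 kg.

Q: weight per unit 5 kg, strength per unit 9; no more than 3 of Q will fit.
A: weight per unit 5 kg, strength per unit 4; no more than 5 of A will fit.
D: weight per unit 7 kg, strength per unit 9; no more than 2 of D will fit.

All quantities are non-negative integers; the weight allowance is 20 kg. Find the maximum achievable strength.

31

Q has the best ratio (9/5); taking only Q gives at most 3×9 = 27 (stopped by the supply cap of 3).
Mixing does better — 3×Q and 1×A: weight 20 ≤ 20, strength 3·9 + 1·4 = 31.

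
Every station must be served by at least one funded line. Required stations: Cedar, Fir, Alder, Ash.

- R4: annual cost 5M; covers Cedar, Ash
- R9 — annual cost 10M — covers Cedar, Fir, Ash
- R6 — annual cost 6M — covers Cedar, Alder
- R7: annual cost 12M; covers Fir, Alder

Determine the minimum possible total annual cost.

16

Choose R9 and R6: together they cover Cedar, Fir, Alder, Ash — every station.
Total annual cost: 10 + 6 = 16.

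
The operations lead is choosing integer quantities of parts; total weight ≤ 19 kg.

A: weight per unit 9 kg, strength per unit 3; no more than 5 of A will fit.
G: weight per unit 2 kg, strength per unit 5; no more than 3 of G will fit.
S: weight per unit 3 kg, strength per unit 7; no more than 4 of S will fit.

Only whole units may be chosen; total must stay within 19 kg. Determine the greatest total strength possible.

Take 3×G and 4×S: weight 18 ≤ 19, strength 3·5 + 4·7 = 43.
G has the best ratio (5/2) and is taken to its limit of 3; remaining capacity is filled optimally with the others.

43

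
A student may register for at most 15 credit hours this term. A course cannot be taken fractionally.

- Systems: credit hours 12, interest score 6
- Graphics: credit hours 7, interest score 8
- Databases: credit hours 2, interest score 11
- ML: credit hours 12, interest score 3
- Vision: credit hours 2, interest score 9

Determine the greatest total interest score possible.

28

Allowing fractional choices, the relaxed optimum would be about 30.0, but courses are indivisible.
Graphics + Databases + Vision: credit hours 7 + 2 + 2 = 11 ≤ 15, interest score 8 + 11 + 9 = 28.
Databases + Vision: credit hours 2 + 2 = 4 ≤ 15, interest score 11 + 9 = 20.
Graphics + Databases: credit hours 7 + 2 = 9 ≤ 15, interest score 8 + 11 = 19.
Best is Graphics, Databases, and Vision with total interest score 28.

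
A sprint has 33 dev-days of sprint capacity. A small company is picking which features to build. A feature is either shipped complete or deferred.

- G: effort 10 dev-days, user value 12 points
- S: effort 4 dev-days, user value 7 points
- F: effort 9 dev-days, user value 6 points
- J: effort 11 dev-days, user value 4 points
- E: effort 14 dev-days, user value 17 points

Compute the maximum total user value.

36

Take G, S, and E: effort 10 + 4 + 14 = 28 ≤ 33, user value 12 + 7 + 17 = 36.
No other feasible combination does better.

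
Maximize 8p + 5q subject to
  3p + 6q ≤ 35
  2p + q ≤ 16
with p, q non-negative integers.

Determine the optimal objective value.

66

Relaxing integrality, the LP optimum is 66.44 at (p,q) = (6.78, 2.44), which is not an integer point.
(p,q)=(7,2): 3·7+6·2=33≤35, 2·7+1·2=16≤16, objective 66.
(p,q)=(7,1): 3·7+6·1=27≤35, 2·7+1·1=15≤16, objective 61.
(p,q)=(6,2): 3·6+6·2=30≤35, 2·6+1·2=14≤16, objective 58.
Maximum is 66 at (p,q)=(7,2).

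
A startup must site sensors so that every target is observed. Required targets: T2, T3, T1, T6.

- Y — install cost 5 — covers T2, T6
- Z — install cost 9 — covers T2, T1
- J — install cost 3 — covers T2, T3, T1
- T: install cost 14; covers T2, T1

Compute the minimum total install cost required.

Choose Y and J: together they cover T2, T3, T1, T6 — every target.
Total install cost: 5 + 3 = 8.
No cover costs less than 8.

8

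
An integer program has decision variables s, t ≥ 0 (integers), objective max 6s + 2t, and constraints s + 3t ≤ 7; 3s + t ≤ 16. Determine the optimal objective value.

Relaxing integrality, the LP optimum is 32.00 at (s,t) = (5.33, 0), which is not an integer point.
(s,t)=(5,0): 1·5+3·0=5≤7, 3·5+1·0=15≤16, objective 30.
(s,t)=(4,1): 1·4+3·1=7≤7, 3·4+1·1=13≤16, objective 26.
No feasible integer point exceeds 30.

30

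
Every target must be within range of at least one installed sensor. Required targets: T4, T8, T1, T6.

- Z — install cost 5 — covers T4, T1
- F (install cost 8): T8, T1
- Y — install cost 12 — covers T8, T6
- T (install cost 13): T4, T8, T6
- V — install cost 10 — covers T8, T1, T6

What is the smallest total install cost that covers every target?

15

Choose Z and V: together they cover T4, T8, T1, T6 — every target.
Total install cost: 5 + 10 = 15.
No cover costs less than 15.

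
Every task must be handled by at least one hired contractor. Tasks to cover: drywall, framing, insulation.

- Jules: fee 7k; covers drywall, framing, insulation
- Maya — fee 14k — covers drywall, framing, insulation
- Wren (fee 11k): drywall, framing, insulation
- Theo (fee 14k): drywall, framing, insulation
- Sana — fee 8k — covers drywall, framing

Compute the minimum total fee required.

Jules alone covers drywall, framing, insulation — every task.
Total fee: 7.
No cover costs less than 7.

7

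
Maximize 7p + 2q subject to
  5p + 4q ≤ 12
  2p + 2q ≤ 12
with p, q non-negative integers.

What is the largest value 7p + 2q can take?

(p,q)=(2,0) is feasible, giving 14.
(p,q)=(1,1) is feasible, giving 9.
(p,q)=(1,0) is feasible, giving 7.
No feasible integer point exceeds 14.

14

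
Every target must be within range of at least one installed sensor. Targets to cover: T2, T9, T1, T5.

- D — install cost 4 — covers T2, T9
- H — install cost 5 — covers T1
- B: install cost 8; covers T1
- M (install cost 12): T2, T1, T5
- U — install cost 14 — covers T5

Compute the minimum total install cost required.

This is a weighted set-cover instance.
The greedy cost-per-new-target heuristic would pick D, H, and M for 21, but a cheaper cover exists.
Choose D and M: together they cover T2, T9, T1, T5 — every target.
Total install cost: 4 + 12 = 16.
No cover costs less than 16.

16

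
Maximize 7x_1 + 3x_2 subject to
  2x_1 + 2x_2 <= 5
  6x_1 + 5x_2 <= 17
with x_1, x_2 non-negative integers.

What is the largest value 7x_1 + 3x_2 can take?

14

(x_1,x_2)=(2,0): 2·2+2·0=4≤5, 6·2+5·0=12≤17, objective 14.
(x_1,x_2)=(1,1): 2·1+2·1=4≤5, 6·1+5·1=11≤17, objective 10.
(x_1,x_2)=(1,0): 2·1+2·0=2≤5, 6·1+5·0=6≤17, objective 7.
Maximum is 14 at (x_1,x_2)=(2,0).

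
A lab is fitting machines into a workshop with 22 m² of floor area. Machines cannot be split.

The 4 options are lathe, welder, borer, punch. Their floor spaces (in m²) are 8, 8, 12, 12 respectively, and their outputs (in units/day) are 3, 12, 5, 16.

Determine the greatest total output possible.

Allowing fractional choices, the relaxed optimum would be about 28.8, but machines are indivisible.
welder + punch: floor space 8 + 12 = 20 ≤ 22, output 12 + 16 = 28.
welder + borer: floor space 8 + 12 = 20 ≤ 22, output 12 + 5 = 17.
lathe + punch: floor space 8 + 12 = 20 ≤ 22, output 3 + 16 = 19.
Best is welder and punch with total output 28.

28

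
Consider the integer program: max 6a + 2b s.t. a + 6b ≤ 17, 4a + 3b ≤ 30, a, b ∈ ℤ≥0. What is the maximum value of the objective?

The continuous relaxation peaks at (7.5, 0) with value 45.00; rounding to a feasible lattice point costs some objective.
(a,b)=(7,0): 1·7+6·0=7≤17, 4·7+3·0=28≤30, objective 42.
(a,b)=(6,1): 1·6+6·1=12≤17, 4·6+3·1=27≤30, objective 38.
(a,b)=(6,0): 1·6+6·0=6≤17, 4·6+3·0=24≤30, objective 36.
The best lattice point is (7,0), giving 42.

42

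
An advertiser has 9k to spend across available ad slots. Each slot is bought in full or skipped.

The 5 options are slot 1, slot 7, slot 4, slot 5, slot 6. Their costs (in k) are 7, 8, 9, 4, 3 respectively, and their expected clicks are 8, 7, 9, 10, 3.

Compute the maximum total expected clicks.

13

Take slot 5 and slot 6: cost 4 + 3 = 7 ≤ 9, expected clicks 10 + 3 = 13.
No other feasible combination does better.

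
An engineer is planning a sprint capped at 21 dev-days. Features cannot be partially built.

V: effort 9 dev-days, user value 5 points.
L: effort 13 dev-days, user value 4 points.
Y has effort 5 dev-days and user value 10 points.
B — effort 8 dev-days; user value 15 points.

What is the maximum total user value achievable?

25

Allowing fractional choices, the relaxed optimum would be about 29.4, but features are indivisible.
L + B: effort 13 + 8 = 21 ≤ 21, user value 4 + 15 = 19.
Y + B: effort 5 + 8 = 13 ≤ 21, user value 10 + 15 = 25.
V + B: effort 9 + 8 = 17 ≤ 21, user value 5 + 15 = 20.
Best is Y and B with total user value 25.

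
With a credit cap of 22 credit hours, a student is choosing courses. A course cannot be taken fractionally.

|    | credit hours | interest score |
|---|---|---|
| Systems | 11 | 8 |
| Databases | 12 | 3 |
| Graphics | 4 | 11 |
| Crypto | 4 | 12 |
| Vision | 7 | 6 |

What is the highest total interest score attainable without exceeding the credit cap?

Graphics + Crypto + Vision: credit hours 4 + 4 + 7 = 15 ≤ 22, interest score 11 + 12 + 6 = 29.
Systems + Graphics + Crypto: credit hours 11 + 4 + 4 = 19 ≤ 22, interest score 8 + 11 + 12 = 31.
Databases + Graphics + Crypto: credit hours 12 + 4 + 4 = 20 ≤ 22, interest score 3 + 11 + 12 = 26.
Best is Systems, Graphics, and Crypto with total interest score 31.

31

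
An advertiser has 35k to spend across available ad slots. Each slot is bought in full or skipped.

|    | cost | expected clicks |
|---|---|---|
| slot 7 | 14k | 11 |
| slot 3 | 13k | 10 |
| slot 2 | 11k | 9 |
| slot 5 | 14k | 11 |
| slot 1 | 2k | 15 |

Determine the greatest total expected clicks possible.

Take slot 7, slot 5, and slot 1: cost 14 + 14 + 2 = 30 ≤ 35, expected clicks 11 + 11 + 15 = 37.
No other feasible combination does better.

37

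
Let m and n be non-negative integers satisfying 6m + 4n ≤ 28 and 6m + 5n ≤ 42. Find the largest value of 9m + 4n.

40

(m,n)=(4,1) is feasible, giving 40.
(m,n)=(4,0) is feasible, giving 36.
(m,n)=(3,2) is feasible, giving 35.
No feasible integer point exceeds 40.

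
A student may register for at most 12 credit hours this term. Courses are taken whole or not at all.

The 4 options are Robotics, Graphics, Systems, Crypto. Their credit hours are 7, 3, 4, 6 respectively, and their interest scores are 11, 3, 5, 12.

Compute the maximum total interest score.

Allowing fractional choices, the relaxed optimum would be about 21.4, but courses are indivisible.
Graphics + Crypto: credit hours 3 + 6 = 9 ≤ 12, interest score 3 + 12 = 15.
Robotics + Systems: credit hours 7 + 4 = 11 ≤ 12, interest score 11 + 5 = 16.
Systems + Crypto: credit hours 4 + 6 = 10 ≤ 12, interest score 5 + 12 = 17.
Best is Systems and Crypto with total interest score 17.

17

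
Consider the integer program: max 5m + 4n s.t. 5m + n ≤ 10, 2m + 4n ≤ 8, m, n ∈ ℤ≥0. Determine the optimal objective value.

10

Relaxing integrality, the LP optimum is 13.33 at (m,n) = (1.78, 1.11), which is not an integer point.
(m,n)=(2,0): 5·2+1·0=10≤10, 2·2+4·0=4≤8, objective 10.
(m,n)=(1,1): 5·1+1·1=6≤10, 2·1+4·1=6≤8, objective 9.
The best lattice point is (2,0), giving 10.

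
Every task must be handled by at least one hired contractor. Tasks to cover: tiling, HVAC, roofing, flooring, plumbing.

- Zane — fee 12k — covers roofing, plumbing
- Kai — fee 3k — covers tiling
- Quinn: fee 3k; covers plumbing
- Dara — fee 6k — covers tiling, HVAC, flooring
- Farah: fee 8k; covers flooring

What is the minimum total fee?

This is an integer covering problem.
Choose Zane and Dara: together they cover tiling, HVAC, roofing, flooring, plumbing — every task.
Total fee: 12 + 6 = 18.

18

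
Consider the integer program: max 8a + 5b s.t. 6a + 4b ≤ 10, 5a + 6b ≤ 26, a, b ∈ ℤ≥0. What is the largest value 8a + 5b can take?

13

(a,b)=(1,1) is feasible, giving 13.
(a,b)=(0,2) is feasible, giving 10.
(a,b)=(1,0) is feasible, giving 8.
(a,b)=(0,1) is feasible, giving 5.
The best lattice point is (1,1), giving 13.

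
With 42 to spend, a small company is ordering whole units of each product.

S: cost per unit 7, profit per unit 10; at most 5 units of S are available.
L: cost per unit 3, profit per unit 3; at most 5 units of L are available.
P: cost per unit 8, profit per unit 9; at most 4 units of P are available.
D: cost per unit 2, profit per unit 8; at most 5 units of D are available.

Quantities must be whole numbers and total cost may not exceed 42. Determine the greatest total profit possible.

83

Take 4×S, 1×L, and 5×D: cost 41 ≤ 42, profit 4·10 + 1·3 + 5·8 = 83.
D has the best ratio (8/2) and is taken to its limit of 5; remaining capacity is filled optimally with the others.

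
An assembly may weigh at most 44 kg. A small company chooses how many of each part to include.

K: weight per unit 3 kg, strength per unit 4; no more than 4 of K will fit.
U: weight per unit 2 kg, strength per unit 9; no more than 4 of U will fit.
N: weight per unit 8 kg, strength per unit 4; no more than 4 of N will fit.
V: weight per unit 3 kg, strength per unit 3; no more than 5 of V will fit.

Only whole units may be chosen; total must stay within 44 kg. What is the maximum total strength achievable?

Take 4×K, 4×U, 1×N, and 5×V: weight 43 ≤ 44, strength 4·4 + 4·9 + 1·4 + 5·3 = 71.
U has the best ratio (9/2) and is taken to its limit of 4; remaining capacity is filled optimally with the others.

71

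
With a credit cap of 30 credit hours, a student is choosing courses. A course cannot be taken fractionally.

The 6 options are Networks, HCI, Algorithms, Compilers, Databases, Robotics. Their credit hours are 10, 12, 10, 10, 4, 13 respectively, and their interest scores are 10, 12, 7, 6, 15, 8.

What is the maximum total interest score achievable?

37

HCI + Databases + Robotics: credit hours 12 + 4 + 13 = 29 ≤ 30, interest score 12 + 15 + 8 = 35.
Networks + HCI + Databases: credit hours 10 + 12 + 4 = 26 ≤ 30, interest score 10 + 12 + 15 = 37.
Best is Networks, HCI, and Databases with total interest score 37.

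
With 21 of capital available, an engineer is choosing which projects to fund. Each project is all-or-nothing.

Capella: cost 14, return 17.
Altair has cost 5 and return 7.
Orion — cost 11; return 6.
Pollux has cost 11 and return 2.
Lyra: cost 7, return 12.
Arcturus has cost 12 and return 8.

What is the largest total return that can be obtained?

Treat it as a binary knapsack problem.
Allowing fractional choices, the relaxed optimum would be about 29.9, but projects are indivisible.
Capella + Lyra: cost 14 + 7 = 21 ≤ 21, return 17 + 12 = 29.
Lyra + Arcturus: cost 7 + 12 = 19 ≤ 21, return 12 + 8 = 20.
Capella + Altair: cost 14 + 5 = 19 ≤ 21, return 17 + 7 = 24.
Best is Capella and Lyra with total return 29.

29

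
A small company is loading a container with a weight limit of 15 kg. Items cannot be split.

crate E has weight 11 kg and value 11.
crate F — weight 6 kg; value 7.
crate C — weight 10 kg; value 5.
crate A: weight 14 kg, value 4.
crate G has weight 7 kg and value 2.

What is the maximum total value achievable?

11

crate F + crate G: weight 6 + 7 = 13 ≤ 15, value 7 + 2 = 9.
crate E: weight 11 ≤ 15, value 11.
Best is crate E with total value 11.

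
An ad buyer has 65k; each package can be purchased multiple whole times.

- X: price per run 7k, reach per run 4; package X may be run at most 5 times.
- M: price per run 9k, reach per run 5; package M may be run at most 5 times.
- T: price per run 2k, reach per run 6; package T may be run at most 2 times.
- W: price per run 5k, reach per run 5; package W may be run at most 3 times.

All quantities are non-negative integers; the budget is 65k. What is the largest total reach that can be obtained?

T has the best ratio (6/2); taking only T gives at most 2×6 = 12 (stopped by the supply cap of 2).
Mixing does better — 4×X, 2×M, 2×T, and 3×W: price 65 ≤ 65, reach 4·4 + 2·5 + 2·6 + 3·5 = 53.

53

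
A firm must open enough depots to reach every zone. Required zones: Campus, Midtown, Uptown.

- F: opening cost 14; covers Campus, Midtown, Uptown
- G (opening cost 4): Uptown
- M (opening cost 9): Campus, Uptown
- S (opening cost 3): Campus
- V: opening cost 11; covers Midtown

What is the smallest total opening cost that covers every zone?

14

The greedy cost-per-new-zone heuristic would pick S, G, and V for 18, but a cheaper cover exists.
F alone covers Campus, Midtown, Uptown — every zone.
Total opening cost: 14.
No cover costs less than 14.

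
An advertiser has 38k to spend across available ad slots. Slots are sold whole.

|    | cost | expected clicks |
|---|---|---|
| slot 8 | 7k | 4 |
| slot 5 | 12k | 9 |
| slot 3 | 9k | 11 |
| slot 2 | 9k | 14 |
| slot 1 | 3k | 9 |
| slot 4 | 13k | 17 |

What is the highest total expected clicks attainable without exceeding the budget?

This is an integer program with binary decision variables.
Allowing fractional choices, the relaxed optimum would be about 54.0, but ad slots are indivisible.
slot 5 + slot 3 + slot 1 + slot 4: cost 12 + 9 + 3 + 13 = 37 ≤ 38, expected clicks 9 + 11 + 9 + 17 = 46.
slot 5 + slot 2 + slot 1 + slot 4: cost 12 + 9 + 3 + 13 = 37 ≤ 38, expected clicks 9 + 14 + 9 + 17 = 49.
slot 3 + slot 2 + slot 1 + slot 4: cost 9 + 9 + 3 + 13 = 34 ≤ 38, expected clicks 11 + 14 + 9 + 17 = 51.
Best is slot 3, slot 2, slot 1, and slot 4 with total expected clicks 51.

51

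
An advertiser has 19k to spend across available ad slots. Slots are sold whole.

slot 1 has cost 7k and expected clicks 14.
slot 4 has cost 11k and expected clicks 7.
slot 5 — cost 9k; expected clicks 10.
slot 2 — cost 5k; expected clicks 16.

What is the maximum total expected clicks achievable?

Treat it as a binary knapsack problem.
Allowing fractional choices, the relaxed optimum would be about 37.8, but ad slots are indivisible.
slot 1 + slot 2: cost 7 + 5 = 12 ≤ 19, expected clicks 14 + 16 = 30.
slot 1 + slot 5: cost 7 + 9 = 16 ≤ 19, expected clicks 14 + 10 = 24.
slot 5 + slot 2: cost 9 + 5 = 14 ≤ 19, expected clicks 10 + 16 = 26.
Best is slot 1 and slot 2 with total expected clicks 30.

30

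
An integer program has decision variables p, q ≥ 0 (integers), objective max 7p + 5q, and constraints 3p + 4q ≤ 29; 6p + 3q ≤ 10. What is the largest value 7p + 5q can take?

Relaxing integrality, the LP optimum is 16.67 at (p,q) = (0, 3.33), which is not an integer point.
(p,q)=(0,3): 3·0+4·3=12≤29, 6·0+3·3=9≤10, objective 15.
(p,q)=(0,2): 3·0+4·2=8≤29, 6·0+3·2=6≤10, objective 10.
The best lattice point is (0,3), giving 15.

15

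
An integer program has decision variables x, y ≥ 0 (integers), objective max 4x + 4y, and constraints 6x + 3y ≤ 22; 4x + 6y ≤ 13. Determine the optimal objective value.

12

The continuous relaxation peaks at (3.25, 0) with value 13.00; rounding to a feasible lattice point costs some objective.
(x,y)=(3,0): 6·3+3·0=18≤22, 4·3+6·0=12≤13, objective 12.
(x,y)=(2,0): 6·2+3·0=12≤22, 4·2+6·0=8≤13, objective 8.
No feasible integer point exceeds 12.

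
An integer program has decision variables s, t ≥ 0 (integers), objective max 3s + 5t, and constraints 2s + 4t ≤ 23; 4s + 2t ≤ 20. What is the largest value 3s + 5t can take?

(s,t)=(3,4): 2·3+4·4=22≤23, 4·3+2·4=20≤20, objective 29.
(s,t)=(1,5): 2·1+4·5=22≤23, 4·1+2·5=14≤20, objective 28.
(s,t)=(2,4): 2·2+4·4=20≤23, 4·2+2·4=16≤20, objective 26.
(s,t)=(3,3): 2·3+4·3=18≤23, 4·3+2·3=18≤20, objective 24.
No feasible integer point exceeds 29.

29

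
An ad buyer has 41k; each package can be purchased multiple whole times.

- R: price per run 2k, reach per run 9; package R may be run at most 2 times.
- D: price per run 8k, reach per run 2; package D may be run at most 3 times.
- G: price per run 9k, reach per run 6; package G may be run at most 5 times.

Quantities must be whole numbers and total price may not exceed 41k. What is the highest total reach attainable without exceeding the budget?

42

2×R, 1×D, and 3×G: price 39 ≤ 41, reach 2·9 + 1·2 + 3·6 = 38.
2×R and 4×G: price 40 ≤ 41, reach 2·9 + 4·6 = 42.
Best is 42.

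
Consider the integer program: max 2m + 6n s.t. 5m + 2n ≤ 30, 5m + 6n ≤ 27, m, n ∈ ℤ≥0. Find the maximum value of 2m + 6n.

Relaxing integrality, the LP optimum is 27.00 at (m,n) = (0, 4.5), which is not an integer point.
(m,n)=(0,4): 5·0+2·4=8≤30, 5·0+6·4=24≤27, objective 24.
(m,n)=(1,3): 5·1+2·3=11≤30, 5·1+6·3=23≤27, objective 20.
(m,n)=(0,3): 5·0+2·3=6≤30, 5·0+6·3=18≤27, objective 18.
The best lattice point is (0,4), giving 24.

24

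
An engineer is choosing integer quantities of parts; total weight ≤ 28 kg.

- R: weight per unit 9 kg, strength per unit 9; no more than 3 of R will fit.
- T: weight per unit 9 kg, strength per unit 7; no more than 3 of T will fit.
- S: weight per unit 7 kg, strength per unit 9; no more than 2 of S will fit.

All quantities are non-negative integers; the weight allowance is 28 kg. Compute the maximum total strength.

27

Take 1×R and 2×S: weight 23 ≤ 28, strength 1·9 + 2·9 = 27.
S has the best ratio (9/7) and is taken to its limit of 2; remaining capacity is filled optimally with the others.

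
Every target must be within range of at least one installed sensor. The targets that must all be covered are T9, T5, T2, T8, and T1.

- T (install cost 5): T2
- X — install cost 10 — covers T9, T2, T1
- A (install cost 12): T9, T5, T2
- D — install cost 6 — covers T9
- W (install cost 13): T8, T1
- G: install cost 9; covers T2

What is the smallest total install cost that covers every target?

25

This is an integer covering problem.
The greedy cost-per-new-target heuristic would pick X, A, and W for 35, but a cheaper cover exists.
Choose A and W: together they cover T9, T5, T2, T8, T1 — every target.
Total install cost: 12 + 13 = 25.
No cover costs less than 25.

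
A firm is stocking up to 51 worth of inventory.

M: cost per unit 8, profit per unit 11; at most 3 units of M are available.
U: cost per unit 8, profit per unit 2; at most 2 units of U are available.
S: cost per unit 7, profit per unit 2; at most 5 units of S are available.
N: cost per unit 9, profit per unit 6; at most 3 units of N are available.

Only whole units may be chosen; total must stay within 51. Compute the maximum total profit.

51

3×M and 3×N: cost 51 ≤ 51, profit 3·11 + 3·6 = 51.
3×M, 1×S, and 2×N: cost 49 ≤ 51, profit 3·11 + 1·2 + 2·6 = 47.
Best is 51.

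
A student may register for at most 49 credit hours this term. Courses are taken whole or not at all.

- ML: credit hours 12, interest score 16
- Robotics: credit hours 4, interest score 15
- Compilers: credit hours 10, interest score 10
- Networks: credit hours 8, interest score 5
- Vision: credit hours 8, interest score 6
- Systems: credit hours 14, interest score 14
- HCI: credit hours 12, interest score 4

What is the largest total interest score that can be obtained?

ML + Robotics + Networks + Vision + Systems: credit hours 12 + 4 + 8 + 8 + 14 = 46 ≤ 49, interest score 16 + 15 + 5 + 6 + 14 = 56.
ML + Robotics + Compilers + Networks + Systems: credit hours 12 + 4 + 10 + 8 + 14 = 48 ≤ 49, interest score 16 + 15 + 10 + 5 + 14 = 60.
ML + Robotics + Compilers + Vision + Systems: credit hours 12 + 4 + 10 + 8 + 14 = 48 ≤ 49, interest score 16 + 15 + 10 + 6 + 14 = 61.
Best is ML, Robotics, Compilers, Vision, and Systems with total interest score 61.

61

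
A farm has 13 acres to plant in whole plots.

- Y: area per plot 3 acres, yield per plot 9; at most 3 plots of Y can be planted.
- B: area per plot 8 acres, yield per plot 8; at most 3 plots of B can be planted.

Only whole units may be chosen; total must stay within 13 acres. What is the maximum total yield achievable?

27

This is a bounded integer knapsack.
Y has the best ratio (9/3); taking only Y gives at most 3×9 = 27 (stopped by the supply cap of 3).
Optimal: 3×Y: area 9 ≤ 13, yield 3·9 = 27.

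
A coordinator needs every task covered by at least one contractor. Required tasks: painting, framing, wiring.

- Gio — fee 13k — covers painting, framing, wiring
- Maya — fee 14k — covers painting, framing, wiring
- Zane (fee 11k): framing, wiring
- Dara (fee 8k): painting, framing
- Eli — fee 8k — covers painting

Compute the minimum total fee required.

The greedy cost-per-new-task heuristic would pick Dara and Zane for 19, but a cheaper cover exists.
Gio alone covers painting, framing, wiring — every task.
Total fee: 13.
No cover costs less than 13.

13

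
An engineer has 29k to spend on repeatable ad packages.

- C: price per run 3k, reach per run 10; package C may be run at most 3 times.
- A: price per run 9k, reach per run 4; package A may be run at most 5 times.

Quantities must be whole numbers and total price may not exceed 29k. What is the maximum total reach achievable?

38

C has the best ratio (10/3); taking only C gives at most 3×10 = 30 (stopped by the supply cap of 3).
Mixing does better — 3×C and 2×A: price 27 ≤ 29, reach 3·10 + 2·4 = 38.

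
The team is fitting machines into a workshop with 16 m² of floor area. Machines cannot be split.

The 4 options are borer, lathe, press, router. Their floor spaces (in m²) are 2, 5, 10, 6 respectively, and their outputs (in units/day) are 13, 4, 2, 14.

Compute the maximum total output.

31

Take borer, lathe, and router: floor space 2 + 5 + 6 = 13 ≤ 16, output 13 + 4 + 14 = 31.
No other feasible combination does better.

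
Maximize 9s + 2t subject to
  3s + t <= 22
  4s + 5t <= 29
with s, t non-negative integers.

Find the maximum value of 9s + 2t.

63

Relaxing integrality, the LP optimum is 65.25 at (s,t) = (7.25, 0), which is not an integer point.
(s,t)=(7,0): 3·7+1·0=21≤22, 4·7+5·0=28≤29, objective 63.
(s,t)=(6,1): 3·6+1·1=19≤22, 4·6+5·1=29≤29, objective 56.
The best lattice point is (7,0), giving 63.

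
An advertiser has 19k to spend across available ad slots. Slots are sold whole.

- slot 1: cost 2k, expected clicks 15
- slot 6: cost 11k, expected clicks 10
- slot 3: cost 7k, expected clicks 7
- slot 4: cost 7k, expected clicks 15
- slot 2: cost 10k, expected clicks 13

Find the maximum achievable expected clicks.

43

This is a 0-1 knapsack instance.
Take slot 1, slot 4, and slot 2: cost 2 + 7 + 10 = 19 ≤ 19, expected clicks 15 + 15 + 13 = 43.
No other feasible combination does better.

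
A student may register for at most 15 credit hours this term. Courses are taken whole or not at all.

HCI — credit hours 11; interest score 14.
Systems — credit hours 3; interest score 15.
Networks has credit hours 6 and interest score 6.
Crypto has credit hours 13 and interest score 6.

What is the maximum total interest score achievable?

HCI + Systems: credit hours 11 + 3 = 14 ≤ 15, interest score 14 + 15 = 29.
Systems: credit hours 3 ≤ 15, interest score 15.
Systems + Networks: credit hours 3 + 6 = 9 ≤ 15, interest score 15 + 6 = 21.
Best is HCI and Systems with total interest score 29.

29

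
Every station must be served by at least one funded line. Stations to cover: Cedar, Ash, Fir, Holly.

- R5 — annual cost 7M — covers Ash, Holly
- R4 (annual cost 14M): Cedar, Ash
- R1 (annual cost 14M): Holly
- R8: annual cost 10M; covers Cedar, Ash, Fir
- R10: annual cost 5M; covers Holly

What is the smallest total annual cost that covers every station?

15

Choose R8 and R10: together they cover Cedar, Ash, Fir, Holly — every station.
Total annual cost: 10 + 5 = 15.
No cover costs less than 15.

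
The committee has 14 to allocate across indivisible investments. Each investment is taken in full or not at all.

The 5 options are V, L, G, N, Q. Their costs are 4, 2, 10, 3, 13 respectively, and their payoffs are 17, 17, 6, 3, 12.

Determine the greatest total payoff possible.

37

Allowing fractional choices, the relaxed optimum would be about 41.6, but investments are indivisible.
V + L: cost 4 + 2 = 6 ≤ 14, payoff 17 + 17 = 34.
L + G: cost 2 + 10 = 12 ≤ 14, payoff 17 + 6 = 23.
V + L + N: cost 4 + 2 + 3 = 9 ≤ 14, payoff 17 + 17 + 3 = 37.
Best is V, L, and N with total payoff 37.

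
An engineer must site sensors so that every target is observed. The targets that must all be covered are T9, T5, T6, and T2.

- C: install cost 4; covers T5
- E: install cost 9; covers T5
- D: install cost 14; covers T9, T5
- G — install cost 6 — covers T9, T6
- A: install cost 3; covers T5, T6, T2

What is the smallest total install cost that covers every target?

Choose G and A: together they cover T9, T5, T6, T2 — every target.
Total install cost: 6 + 3 = 9.
No cover costs less than 9.

9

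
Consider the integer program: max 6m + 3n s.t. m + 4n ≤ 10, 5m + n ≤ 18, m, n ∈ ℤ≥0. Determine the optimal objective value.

(m,n)=(3,1): 1·3+4·1=7≤10, 5·3+1·1=16≤18, objective 21.
(m,n)=(3,0): 1·3+4·0=3≤10, 5·3+1·0=15≤18, objective 18.
(m,n)=(2,2): 1·2+4·2=10≤10, 5·2+1·2=12≤18, objective 18.
(m,n)=(2,1): 1·2+4·1=6≤10, 5·2+1·1=11≤18, objective 15.
Maximum is 21 at (m,n)=(3,1).

21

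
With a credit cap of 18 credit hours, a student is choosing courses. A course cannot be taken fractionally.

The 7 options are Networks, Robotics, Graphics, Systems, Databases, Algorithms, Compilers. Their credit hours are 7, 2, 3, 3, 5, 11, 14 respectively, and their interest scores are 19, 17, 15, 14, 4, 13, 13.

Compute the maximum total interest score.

Allowing fractional choices, the relaxed optimum would be about 68.5, but courses are indivisible.
Networks + Robotics + Graphics + Databases: credit hours 7 + 2 + 3 + 5 = 17 ≤ 18, interest score 19 + 17 + 15 + 4 = 55.
Networks + Robotics + Graphics + Systems: credit hours 7 + 2 + 3 + 3 = 15 ≤ 18, interest score 19 + 17 + 15 + 14 = 65.
Best is Networks, Robotics, Graphics, and Systems with total interest score 65.

65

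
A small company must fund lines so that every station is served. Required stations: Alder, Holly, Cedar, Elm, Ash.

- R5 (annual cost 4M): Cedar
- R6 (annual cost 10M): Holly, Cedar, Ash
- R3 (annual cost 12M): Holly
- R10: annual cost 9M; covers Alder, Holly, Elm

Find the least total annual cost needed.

This is an integer covering problem.
The greedy cost-per-new-station heuristic would pick R10, R5, and R6 for 23, but a cheaper cover exists.
Choose R6 and R10: together they cover Alder, Holly, Cedar, Elm, Ash — every station.
Total annual cost: 10 + 9 = 19.
No cover costs less than 19.

19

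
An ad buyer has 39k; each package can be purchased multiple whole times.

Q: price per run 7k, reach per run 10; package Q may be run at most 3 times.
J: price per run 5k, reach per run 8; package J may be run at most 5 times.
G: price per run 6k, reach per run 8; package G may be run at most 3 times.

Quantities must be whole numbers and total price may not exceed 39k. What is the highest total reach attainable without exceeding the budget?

60

This is a bounded integer knapsack.
1×Q, 4×J, and 2×G: price 39 ≤ 39, reach 1·10 + 4·8 + 2·8 = 58.
2×Q and 5×J: price 39 ≤ 39, reach 2·10 + 5·8 = 60.
Best is 60.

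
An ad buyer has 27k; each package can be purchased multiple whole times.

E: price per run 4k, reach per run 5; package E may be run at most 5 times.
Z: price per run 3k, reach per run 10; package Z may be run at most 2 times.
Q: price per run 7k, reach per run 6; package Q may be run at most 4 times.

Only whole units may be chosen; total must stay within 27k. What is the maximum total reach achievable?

45

Z has the best ratio (10/3); taking only Z gives at most 2×10 = 20 (stopped by the supply cap of 2).
Mixing does better — 5×E and 2×Z: price 26 ≤ 27, reach 5·5 + 2·10 = 45.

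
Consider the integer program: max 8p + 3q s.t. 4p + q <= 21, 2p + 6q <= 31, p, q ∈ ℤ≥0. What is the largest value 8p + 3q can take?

Relaxing integrality, the LP optimum is 45.73 at (p,q) = (4.32, 3.73), which is not an integer point.
(p,q)=(5,1): 4·5+1·1=21≤21, 2·5+6·1=16≤31, objective 43.
(p,q)=(4,3): 4·4+1·3=19≤21, 2·4+6·3=26≤31, objective 41.
Maximum is 43 at (p,q)=(5,1).

43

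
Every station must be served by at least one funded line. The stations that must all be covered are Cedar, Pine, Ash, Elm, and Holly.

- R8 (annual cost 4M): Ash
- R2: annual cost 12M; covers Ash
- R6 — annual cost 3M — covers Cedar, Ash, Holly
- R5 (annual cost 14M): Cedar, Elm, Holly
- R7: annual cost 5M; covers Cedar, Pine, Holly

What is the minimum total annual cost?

22

This is a weighted set-cover instance.
Choose R6, R5, and R7: together they cover Cedar, Pine, Ash, Elm, Holly — every station.
Total annual cost: 3 + 14 + 5 = 22.
No cover costs less than 22.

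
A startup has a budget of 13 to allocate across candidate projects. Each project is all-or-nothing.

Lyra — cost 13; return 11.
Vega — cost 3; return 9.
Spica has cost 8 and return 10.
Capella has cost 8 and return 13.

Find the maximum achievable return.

Take Vega and Capella: cost 3 + 8 = 11 ≤ 13, return 9 + 13 = 22.
No other feasible combination does better.

22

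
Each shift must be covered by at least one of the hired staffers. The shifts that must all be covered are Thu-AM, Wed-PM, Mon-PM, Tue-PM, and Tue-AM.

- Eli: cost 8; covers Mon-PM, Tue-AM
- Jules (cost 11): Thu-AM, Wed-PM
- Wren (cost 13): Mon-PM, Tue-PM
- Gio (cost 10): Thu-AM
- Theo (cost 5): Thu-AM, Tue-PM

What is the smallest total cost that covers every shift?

24

Choose Eli, Jules, and Theo: together they cover Thu-AM, Wed-PM, Mon-PM, Tue-PM, Tue-AM — every shift.
Total cost: 8 + 11 + 5 = 24.
No cover costs less than 24.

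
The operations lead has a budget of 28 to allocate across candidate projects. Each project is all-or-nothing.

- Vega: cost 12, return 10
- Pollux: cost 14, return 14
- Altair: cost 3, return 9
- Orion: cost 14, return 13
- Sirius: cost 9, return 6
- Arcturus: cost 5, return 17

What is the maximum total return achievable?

40

Treat it as a binary knapsack problem.
Take Pollux, Altair, and Arcturus: cost 14 + 3 + 5 = 22 ≤ 28, return 14 + 9 + 17 = 40.
No other feasible combination does better.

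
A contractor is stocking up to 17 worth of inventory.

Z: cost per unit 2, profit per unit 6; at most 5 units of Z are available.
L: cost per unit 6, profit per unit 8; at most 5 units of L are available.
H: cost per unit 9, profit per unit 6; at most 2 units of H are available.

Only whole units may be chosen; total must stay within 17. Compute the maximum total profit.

This is a bounded integer knapsack.
Take 5×Z and 1×L: cost 16 ≤ 17, profit 5·6 + 1·8 = 38.
Z has the best ratio (6/2) and is taken to its limit of 5; remaining capacity is filled optimally with the others.

38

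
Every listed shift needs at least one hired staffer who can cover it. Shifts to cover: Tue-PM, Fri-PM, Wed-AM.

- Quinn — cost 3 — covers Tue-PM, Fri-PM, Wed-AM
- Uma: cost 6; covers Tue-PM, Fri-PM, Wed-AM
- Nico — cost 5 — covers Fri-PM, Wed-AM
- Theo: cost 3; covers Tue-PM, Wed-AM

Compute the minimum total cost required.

3

This is an integer covering problem.
Quinn alone covers Tue-PM, Fri-PM, Wed-AM — every shift.
Total cost: 3.
No cover costs less than 3.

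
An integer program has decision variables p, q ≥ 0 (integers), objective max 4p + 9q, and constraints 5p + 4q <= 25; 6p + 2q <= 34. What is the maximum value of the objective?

Relaxing integrality, the LP optimum is 56.25 at (p,q) = (0, 6.25), which is not an integer point.
(p,q)=(0,6): 5·0+4·6=24≤25, 6·0+2·6=12≤34, objective 54.
(p,q)=(1,5): 5·1+4·5=25≤25, 6·1+2·5=16≤34, objective 49.
The best lattice point is (0,6), giving 54.

54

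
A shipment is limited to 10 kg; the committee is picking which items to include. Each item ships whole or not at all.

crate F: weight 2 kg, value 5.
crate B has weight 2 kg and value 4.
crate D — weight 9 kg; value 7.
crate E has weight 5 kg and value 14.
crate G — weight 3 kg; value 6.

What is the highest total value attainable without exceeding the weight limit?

25

Treat it as a binary knapsack problem.
crate F + crate E + crate G: weight 2 + 5 + 3 = 10 ≤ 10, value 5 + 14 + 6 = 25.
crate B + crate E + crate G: weight 2 + 5 + 3 = 10 ≤ 10, value 4 + 14 + 6 = 24.
crate F + crate B + crate E: weight 2 + 2 + 5 = 9 ≤ 10, value 5 + 4 + 14 = 23.
Best is crate F, crate E, and crate G with total value 25.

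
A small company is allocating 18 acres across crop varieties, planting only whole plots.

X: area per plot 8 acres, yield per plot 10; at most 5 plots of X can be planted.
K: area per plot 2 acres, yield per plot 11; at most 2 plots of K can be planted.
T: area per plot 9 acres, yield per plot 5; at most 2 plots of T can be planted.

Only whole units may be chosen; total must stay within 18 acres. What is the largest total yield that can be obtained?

This is a bounded integer knapsack.
K has the best ratio (11/2); taking only K gives at most 2×11 = 22 (stopped by the supply cap of 2).
Mixing does better — 1×X and 2×K: area 12 ≤ 18, yield 1·10 + 2·11 = 32.

32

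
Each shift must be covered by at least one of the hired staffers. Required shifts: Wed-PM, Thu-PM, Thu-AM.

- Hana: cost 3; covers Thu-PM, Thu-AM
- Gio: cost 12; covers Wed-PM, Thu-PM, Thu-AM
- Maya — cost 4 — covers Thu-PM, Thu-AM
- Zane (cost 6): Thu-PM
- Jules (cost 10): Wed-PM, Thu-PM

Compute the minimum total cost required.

The greedy cost-per-new-shift heuristic would pick Hana and Jules for 13, but a cheaper cover exists.
Gio alone covers Wed-PM, Thu-PM, Thu-AM — every shift.
Total cost: 12.
No cover costs less than 12.

12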